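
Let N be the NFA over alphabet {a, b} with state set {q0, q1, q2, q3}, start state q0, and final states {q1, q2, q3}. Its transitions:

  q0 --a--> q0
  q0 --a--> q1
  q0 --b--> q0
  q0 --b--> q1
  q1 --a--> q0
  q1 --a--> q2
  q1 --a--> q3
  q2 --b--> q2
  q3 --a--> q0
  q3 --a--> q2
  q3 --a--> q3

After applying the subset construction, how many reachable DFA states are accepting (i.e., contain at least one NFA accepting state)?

3

Start state of the DFA: {q0}.
{q0} --a--> {q0, q1}  [new]
{q0} --b--> {q0, q1}  [seen]
{q0, q1} --a--> {q0, q1, q2, q3}  [new]
{q0, q1} --b--> {q0, q1}  [seen]
{q0, q1, q2, q3} --a--> {q0, q1, q2, q3}  [seen]
{q0, q1, q2, q3} --b--> {q0, q1, q2}  [new]
{q0, q1, q2} --a--> {q0, q1, q2, q3}  [seen]
{q0, q1, q2} --b--> {q0, q1, q2}  [seen]
Reachable DFA states: {q0}, {q0, q1}, {q0, q1, q2, q3}, {q0, q1, q2}.
Accepting DFA states (contain an NFA accepting state): {q0, q1}, {q0, q1, q2, q3}, {q0, q1, q2}.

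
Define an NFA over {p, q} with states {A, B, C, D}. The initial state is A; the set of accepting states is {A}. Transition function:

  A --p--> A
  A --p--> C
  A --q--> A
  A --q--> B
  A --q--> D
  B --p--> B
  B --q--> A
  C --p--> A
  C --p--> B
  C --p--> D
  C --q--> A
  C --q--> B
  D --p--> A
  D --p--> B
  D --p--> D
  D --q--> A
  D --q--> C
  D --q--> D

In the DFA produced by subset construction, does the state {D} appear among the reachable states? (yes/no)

Start state of the DFA: {A}.
{A} --p--> {A, C}  [new]
{A} --q--> {A, B, D}  [new]
{A, C} --p--> {A, B, C, D}  [new]
{A, C} --q--> {A, B, D}  [seen]
{A, B, D} --p--> {A, B, C, D}  [seen]
{A, B, D} --q--> {A, B, C, D}  [seen]
{A, B, C, D} --p--> {A, B, C, D}  [seen]
{A, B, C, D} --q--> {A, B, C, D}  [seen]
Reachable DFA states: {A}, {A, C}, {A, B, D}, {A, B, C, D}.
{D} is not among them.

no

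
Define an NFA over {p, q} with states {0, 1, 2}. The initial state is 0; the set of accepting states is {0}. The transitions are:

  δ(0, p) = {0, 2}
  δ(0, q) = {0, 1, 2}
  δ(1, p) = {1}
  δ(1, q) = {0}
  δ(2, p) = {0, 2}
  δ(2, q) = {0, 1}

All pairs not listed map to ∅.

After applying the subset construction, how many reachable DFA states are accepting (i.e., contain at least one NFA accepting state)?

3

Start state of the DFA: {0}.
{0} --p--> {0, 2}  [new]
{0} --q--> {0, 1, 2}  [new]
{0, 2} --p--> {0, 2}  [seen]
{0, 2} --q--> {0, 1, 2}  [seen]
{0, 1, 2} --p--> {0, 1, 2}  [seen]
{0, 1, 2} --q--> {0, 1, 2}  [seen]
Reachable DFA states: {0}, {0, 2}, {0, 1, 2}.
Accepting DFA states (contain an NFA accepting state): {0}, {0, 2}, {0, 1, 2}.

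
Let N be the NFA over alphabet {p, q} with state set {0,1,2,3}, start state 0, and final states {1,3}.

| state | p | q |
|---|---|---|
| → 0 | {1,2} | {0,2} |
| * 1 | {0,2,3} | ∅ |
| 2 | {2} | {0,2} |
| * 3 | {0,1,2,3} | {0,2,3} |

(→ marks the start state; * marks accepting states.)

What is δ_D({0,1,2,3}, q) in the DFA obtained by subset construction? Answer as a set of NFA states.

{0,2,3}

δ(0,q) = {0,2}; δ(1,q) = ∅; δ(2,q) = {0,2}; δ(3,q) = {0,2,3}.
Union: {0,2,3}.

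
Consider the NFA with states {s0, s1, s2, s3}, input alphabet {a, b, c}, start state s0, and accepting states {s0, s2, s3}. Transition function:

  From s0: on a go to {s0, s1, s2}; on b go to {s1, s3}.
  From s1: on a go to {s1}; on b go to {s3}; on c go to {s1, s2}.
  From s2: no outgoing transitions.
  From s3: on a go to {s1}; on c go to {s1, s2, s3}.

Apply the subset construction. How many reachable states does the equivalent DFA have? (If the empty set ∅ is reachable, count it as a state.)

8

Start state of the DFA: {s0}.
{s0} --a--> {s0, s1, s2}  [new]
{s0} --b--> {s1, s3}  [new]
{s0} --c--> ∅  [new]
{s0, s1, s2} --a--> {s0, s1, s2}  [seen]
{s0, s1, s2} --b--> {s1, s3}  [seen]
{s0, s1, s2} --c--> {s1, s2}  [new]
{s1, s3} --a--> {s1}  [new]
{s1, s3} --b--> {s3}  [new]
{s1, s3} --c--> {s1, s2, s3}  [new]
∅ --a--> ∅  [seen]
∅ --b--> ∅  [seen]
∅ --c--> ∅  [seen]
{s1, s2} --a--> {s1}  [seen]
{s1, s2} --b--> {s3}  [seen]
{s1, s2} --c--> {s1, s2}  [seen]
{s1} --a--> {s1}  [seen]
{s1} --b--> {s3}  [seen]
{s1} --c--> {s1, s2}  [seen]
{s3} --a--> {s1}  [seen]
{s3} --b--> ∅  [seen]
{s3} --c--> {s1, s2, s3}  [seen]
{s1, s2, s3} --a--> {s1}  [seen]
{s1, s2, s3} --b--> {s3}  [seen]
{s1, s2, s3} --c--> {s1, s2, s3}  [seen]
Reachable DFA states: {s0}, {s0, s1, s2}, {s1, s3}, ∅, {s1, s2}, {s1}, {s3}, {s1, s2, s3}.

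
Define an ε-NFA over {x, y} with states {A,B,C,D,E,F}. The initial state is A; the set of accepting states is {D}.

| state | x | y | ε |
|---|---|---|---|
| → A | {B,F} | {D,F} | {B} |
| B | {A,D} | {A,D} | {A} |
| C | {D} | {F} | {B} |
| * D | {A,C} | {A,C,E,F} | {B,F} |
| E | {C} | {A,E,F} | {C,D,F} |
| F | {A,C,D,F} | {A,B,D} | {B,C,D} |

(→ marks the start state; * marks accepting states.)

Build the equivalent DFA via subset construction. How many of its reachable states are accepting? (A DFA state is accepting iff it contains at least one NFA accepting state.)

2

Start state of the DFA: {A,B} (ε-closure of the NFA start).
{A,B} --x--> {A,B,C,D,F}  [new]
{A,B} --y--> {A,B,C,D,F}  [seen]
{A,B,C,D,F} --x--> {A,B,C,D,F}  [seen]
{A,B,C,D,F} --y--> {A,B,C,D,E,F}  [new]
{A,B,C,D,E,F} --x--> {A,B,C,D,F}  [seen]
{A,B,C,D,E,F} --y--> {A,B,C,D,E,F}  [seen]
Reachable DFA states: {A,B}, {A,B,C,D,F}, {A,B,C,D,E,F}.
Accepting DFA states (contain an NFA accepting state): {A,B,C,D,F}, {A,B,C,D,E,F}.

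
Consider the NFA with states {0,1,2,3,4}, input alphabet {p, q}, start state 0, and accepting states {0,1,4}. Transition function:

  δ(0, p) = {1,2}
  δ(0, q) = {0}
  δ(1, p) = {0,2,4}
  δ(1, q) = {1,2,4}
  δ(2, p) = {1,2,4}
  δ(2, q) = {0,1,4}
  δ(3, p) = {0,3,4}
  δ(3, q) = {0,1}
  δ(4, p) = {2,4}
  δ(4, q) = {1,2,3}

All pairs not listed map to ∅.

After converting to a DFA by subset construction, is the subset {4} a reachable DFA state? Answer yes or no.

Start state of the DFA: {0}.
{0} --p--> {1,2}  [new]
{0} --q--> {0}  [seen]
{1,2} --p--> {0,1,2,4}  [new]
{1,2} --q--> {0,1,2,4}  [seen]
{0,1,2,4} --p--> {0,1,2,4}  [seen]
{0,1,2,4} --q--> {0,1,2,3,4}  [new]
{0,1,2,3,4} --p--> {0,1,2,3,4}  [seen]
{0,1,2,3,4} --q--> {0,1,2,3,4}  [seen]
Reachable DFA states: {0}, {1,2}, {0,1,2,4}, {0,1,2,3,4}.
{4} is not among them.

no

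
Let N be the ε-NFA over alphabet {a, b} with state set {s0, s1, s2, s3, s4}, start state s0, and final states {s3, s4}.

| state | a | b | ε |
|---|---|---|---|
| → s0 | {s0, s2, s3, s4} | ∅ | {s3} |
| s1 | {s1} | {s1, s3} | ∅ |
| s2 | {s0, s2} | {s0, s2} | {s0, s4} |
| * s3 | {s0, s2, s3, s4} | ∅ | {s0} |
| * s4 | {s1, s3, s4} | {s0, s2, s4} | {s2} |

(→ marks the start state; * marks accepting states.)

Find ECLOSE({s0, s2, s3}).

Begin with {s0, s2, s3}.
s2 →ε {s0, s4}; add s4.
ε-closure = {s0, s2, s3, s4}.

{s0, s2, s3, s4}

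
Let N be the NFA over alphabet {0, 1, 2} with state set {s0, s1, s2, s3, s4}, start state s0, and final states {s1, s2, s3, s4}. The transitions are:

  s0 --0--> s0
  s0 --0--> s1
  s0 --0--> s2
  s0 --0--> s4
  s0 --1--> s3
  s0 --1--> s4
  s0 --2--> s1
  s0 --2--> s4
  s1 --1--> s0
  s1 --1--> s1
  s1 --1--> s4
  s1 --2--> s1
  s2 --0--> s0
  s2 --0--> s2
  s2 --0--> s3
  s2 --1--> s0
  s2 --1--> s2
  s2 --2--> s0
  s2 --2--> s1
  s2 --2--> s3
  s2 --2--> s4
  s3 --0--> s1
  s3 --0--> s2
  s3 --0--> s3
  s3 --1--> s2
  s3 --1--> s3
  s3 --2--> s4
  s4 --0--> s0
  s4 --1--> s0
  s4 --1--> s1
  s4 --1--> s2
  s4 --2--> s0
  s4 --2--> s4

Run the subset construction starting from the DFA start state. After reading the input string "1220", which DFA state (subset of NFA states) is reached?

{s0, s1, s2, s4}

Start: {s0}.
δ(s0,1) = {s3, s4}.
Union: {s3, s4}.
After 1: {s3, s4}.
δ(s3,2) = {s4}; δ(s4,2) = {s0, s4}.
Union: {s0, s4}.
After 2: {s0, s4}.
δ(s0,2) = {s1, s4}; δ(s4,2) = {s0, s4}.
Union: {s0, s1, s4}.
After 2: {s0, s1, s4}.
δ(s0,0) = {s0, s1, s2, s4}; δ(s1,0) = ∅; δ(s4,0) = {s0}.
Union: {s0, s1, s2, s4}.
After 0: {s0, s1, s2, s4}.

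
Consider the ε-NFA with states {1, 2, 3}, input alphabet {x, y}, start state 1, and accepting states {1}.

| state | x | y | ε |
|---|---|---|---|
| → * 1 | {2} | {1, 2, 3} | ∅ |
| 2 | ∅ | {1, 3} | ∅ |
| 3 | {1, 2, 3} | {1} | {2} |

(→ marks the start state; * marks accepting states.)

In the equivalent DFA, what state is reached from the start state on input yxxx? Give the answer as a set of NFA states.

{1, 2, 3}

Start: {1}.
δ(1,y) = {1, 2, 3}.
Union: {1, 2, 3}.
After y: {1, 2, 3}.
δ(1,x) = {2}; δ(2,x) = ∅; δ(3,x) = {1, 2, 3}.
Union: {1, 2, 3}.
After x: {1, 2, 3}.
δ(1,x) = {2}; δ(2,x) = ∅; δ(3,x) = {1, 2, 3}.
Union: {1, 2, 3}.
After x: {1, 2, 3}.
δ(1,x) = {2}; δ(2,x) = ∅; δ(3,x) = {1, 2, 3}.
Union: {1, 2, 3}.
After x: {1, 2, 3}.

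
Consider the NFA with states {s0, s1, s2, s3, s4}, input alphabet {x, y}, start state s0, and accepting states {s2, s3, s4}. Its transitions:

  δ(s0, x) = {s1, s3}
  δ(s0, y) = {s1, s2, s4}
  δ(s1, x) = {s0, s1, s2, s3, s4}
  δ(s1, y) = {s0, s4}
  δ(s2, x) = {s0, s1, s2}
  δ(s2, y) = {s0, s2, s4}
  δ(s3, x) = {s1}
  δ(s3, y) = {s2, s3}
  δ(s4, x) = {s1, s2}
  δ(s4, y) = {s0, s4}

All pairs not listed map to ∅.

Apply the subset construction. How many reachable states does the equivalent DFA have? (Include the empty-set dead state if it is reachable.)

8

Start state of the DFA: {s0}.
{s0} --x--> {s1, s3}  [new]
{s0} --y--> {s1, s2, s4}  [new]
{s1, s3} --x--> {s0, s1, s2, s3, s4}  [new]
{s1, s3} --y--> {s0, s2, s3, s4}  [new]
{s1, s2, s4} --x--> {s0, s1, s2, s3, s4}  [seen]
{s1, s2, s4} --y--> {s0, s2, s4}  [new]
{s0, s1, s2, s3, s4} --x--> {s0, s1, s2, s3, s4}  [seen]
{s0, s1, s2, s3, s4} --y--> {s0, s1, s2, s3, s4}  [seen]
{s0, s2, s3, s4} --x--> {s0, s1, s2, s3}  [new]
{s0, s2, s3, s4} --y--> {s0, s1, s2, s3, s4}  [seen]
{s0, s2, s4} --x--> {s0, s1, s2, s3}  [seen]
{s0, s2, s4} --y--> {s0, s1, s2, s4}  [new]
{s0, s1, s2, s3} --x--> {s0, s1, s2, s3, s4}  [seen]
{s0, s1, s2, s3} --y--> {s0, s1, s2, s3, s4}  [seen]
{s0, s1, s2, s4} --x--> {s0, s1, s2, s3, s4}  [seen]
{s0, s1, s2, s4} --y--> {s0, s1, s2, s4}  [seen]
Reachable DFA states: {s0}, {s1, s3}, {s1, s2, s4}, {s0, s1, s2, s3, s4}, {s0, s2, s3, s4}, {s0, s2, s4}, {s0, s1, s2, s3}, {s0, s1, s2, s4}.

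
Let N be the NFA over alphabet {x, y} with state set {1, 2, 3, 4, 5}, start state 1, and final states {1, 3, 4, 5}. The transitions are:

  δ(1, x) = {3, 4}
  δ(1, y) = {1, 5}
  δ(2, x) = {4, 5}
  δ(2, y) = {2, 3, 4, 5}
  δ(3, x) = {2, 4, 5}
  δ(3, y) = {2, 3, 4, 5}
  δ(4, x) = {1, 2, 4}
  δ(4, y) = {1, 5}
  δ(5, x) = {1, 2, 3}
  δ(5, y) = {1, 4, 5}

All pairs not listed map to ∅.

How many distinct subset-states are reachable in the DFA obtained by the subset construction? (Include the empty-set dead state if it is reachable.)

Start state of the DFA: {1}.
{1} --x--> {3, 4}  [new]
{1} --y--> {1, 5}  [new]
{3, 4} --x--> {1, 2, 4, 5}  [new]
{3, 4} --y--> {1, 2, 3, 4, 5}  [new]
{1, 5} --x--> {1, 2, 3, 4}  [new]
{1, 5} --y--> {1, 4, 5}  [new]
{1, 2, 4, 5} --x--> {1, 2, 3, 4, 5}  [seen]
{1, 2, 4, 5} --y--> {1, 2, 3, 4, 5}  [seen]
{1, 2, 3, 4, 5} --x--> {1, 2, 3, 4, 5}  [seen]
{1, 2, 3, 4, 5} --y--> {1, 2, 3, 4, 5}  [seen]
{1, 2, 3, 4} --x--> {1, 2, 3, 4, 5}  [seen]
{1, 2, 3, 4} --y--> {1, 2, 3, 4, 5}  [seen]
{1, 4, 5} --x--> {1, 2, 3, 4}  [seen]
{1, 4, 5} --y--> {1, 4, 5}  [seen]
Reachable DFA states: {1}, {3, 4}, {1, 5}, {1, 2, 4, 5}, {1, 2, 3, 4, 5}, {1, 2, 3, 4}, {1, 4, 5}.

7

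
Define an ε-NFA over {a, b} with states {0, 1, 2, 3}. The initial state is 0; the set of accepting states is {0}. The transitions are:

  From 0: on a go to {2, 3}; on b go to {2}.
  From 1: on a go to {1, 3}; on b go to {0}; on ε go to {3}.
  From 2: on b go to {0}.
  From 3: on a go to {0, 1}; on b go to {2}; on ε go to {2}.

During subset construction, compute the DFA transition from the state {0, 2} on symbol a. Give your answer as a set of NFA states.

δ(0,a) = {2, 3}; δ(2,a) = ∅.
Union: {2, 3}.

{2, 3}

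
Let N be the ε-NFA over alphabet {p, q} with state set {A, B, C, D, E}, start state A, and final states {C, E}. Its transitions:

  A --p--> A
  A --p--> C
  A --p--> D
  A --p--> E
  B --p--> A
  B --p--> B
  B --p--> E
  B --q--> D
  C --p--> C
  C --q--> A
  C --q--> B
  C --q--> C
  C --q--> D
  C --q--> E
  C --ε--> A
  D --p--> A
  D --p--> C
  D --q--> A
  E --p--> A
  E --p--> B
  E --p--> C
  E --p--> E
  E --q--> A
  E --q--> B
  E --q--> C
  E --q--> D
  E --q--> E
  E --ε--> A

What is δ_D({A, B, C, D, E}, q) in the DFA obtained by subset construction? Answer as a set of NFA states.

δ(A,q) = ∅; δ(B,q) = {D}; δ(C,q) = {A, B, C, D, E}; δ(D,q) = {A}; δ(E,q) = {A, B, C, D, E}.
Union: {A, B, C, D, E}.

{A, B, C, D, E}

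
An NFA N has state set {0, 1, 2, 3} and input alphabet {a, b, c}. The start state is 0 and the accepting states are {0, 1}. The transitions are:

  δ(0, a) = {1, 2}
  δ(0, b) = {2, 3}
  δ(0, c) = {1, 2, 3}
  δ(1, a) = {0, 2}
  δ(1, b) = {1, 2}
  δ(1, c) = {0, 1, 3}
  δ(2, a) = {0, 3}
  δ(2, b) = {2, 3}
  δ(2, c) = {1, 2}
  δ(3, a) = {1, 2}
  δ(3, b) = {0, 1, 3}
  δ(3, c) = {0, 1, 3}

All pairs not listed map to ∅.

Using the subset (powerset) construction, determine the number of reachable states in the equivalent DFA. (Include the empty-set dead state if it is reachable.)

6

Start state of the DFA: {0}.
{0} --a--> {1, 2}  [new]
{0} --b--> {2, 3}  [new]
{0} --c--> {1, 2, 3}  [new]
{1, 2} --a--> {0, 2, 3}  [new]
{1, 2} --b--> {1, 2, 3}  [seen]
{1, 2} --c--> {0, 1, 2, 3}  [new]
{2, 3} --a--> {0, 1, 2, 3}  [seen]
{2, 3} --b--> {0, 1, 2, 3}  [seen]
{2, 3} --c--> {0, 1, 2, 3}  [seen]
{1, 2, 3} --a--> {0, 1, 2, 3}  [seen]
{1, 2, 3} --b--> {0, 1, 2, 3}  [seen]
{1, 2, 3} --c--> {0, 1, 2, 3}  [seen]
{0, 2, 3} --a--> {0, 1, 2, 3}  [seen]
{0, 2, 3} --b--> {0, 1, 2, 3}  [seen]
{0, 2, 3} --c--> {0, 1, 2, 3}  [seen]
{0, 1, 2, 3} --a--> {0, 1, 2, 3}  [seen]
{0, 1, 2, 3} --b--> {0, 1, 2, 3}  [seen]
{0, 1, 2, 3} --c--> {0, 1, 2, 3}  [seen]
Reachable DFA states: {0}, {1, 2}, {2, 3}, {1, 2, 3}, {0, 2, 3}, {0, 1, 2, 3}.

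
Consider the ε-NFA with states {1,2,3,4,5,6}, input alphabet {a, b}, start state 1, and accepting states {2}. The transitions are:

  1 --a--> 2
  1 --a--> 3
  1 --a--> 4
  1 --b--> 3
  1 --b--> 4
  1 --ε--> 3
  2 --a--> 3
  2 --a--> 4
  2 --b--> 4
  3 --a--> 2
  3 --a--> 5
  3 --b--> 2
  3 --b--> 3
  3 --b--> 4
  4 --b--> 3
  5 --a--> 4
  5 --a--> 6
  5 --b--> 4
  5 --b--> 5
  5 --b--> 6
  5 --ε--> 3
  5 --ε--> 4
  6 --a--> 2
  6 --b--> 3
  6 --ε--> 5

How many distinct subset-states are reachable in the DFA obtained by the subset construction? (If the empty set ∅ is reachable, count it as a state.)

4

Start state of the DFA: {1,3} (ε-closure of the NFA start).
{1,3} --a--> {2,3,4,5}  [new]
{1,3} --b--> {2,3,4}  [new]
{2,3,4,5} --a--> {2,3,4,5,6}  [new]
{2,3,4,5} --b--> {2,3,4,5,6}  [seen]
{2,3,4} --a--> {2,3,4,5}  [seen]
{2,3,4} --b--> {2,3,4}  [seen]
{2,3,4,5,6} --a--> {2,3,4,5,6}  [seen]
{2,3,4,5,6} --b--> {2,3,4,5,6}  [seen]
Reachable DFA states: {1,3}, {2,3,4,5}, {2,3,4}, {2,3,4,5,6}.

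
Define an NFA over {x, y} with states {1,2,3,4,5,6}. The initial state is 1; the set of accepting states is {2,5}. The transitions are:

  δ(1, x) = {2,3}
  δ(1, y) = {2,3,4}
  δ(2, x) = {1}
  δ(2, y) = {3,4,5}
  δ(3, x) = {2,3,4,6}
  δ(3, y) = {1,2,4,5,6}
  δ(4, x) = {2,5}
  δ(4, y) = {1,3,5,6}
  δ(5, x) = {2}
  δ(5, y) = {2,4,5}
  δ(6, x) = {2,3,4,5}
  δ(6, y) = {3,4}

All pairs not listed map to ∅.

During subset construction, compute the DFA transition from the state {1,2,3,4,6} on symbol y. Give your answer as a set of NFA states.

δ(1,y) = {2,3,4}; δ(2,y) = {3,4,5}; δ(3,y) = {1,2,4,5,6}; δ(4,y) = {1,3,5,6}; δ(6,y) = {3,4}.
Union: {1,2,3,4,5,6}.

{1,2,3,4,5,6}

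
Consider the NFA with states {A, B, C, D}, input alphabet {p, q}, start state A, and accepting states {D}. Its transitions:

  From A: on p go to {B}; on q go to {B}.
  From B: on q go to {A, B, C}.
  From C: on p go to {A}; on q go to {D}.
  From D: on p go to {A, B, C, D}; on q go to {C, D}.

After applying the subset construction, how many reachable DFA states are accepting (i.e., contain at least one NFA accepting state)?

Start state of the DFA: {A}.
{A} --p--> {B}  [new]
{A} --q--> {B}  [seen]
{B} --p--> ∅  [new]
{B} --q--> {A, B, C}  [new]
∅ --p--> ∅  [seen]
∅ --q--> ∅  [seen]
{A, B, C} --p--> {A, B}  [new]
{A, B, C} --q--> {A, B, C, D}  [new]
{A, B} --p--> {B}  [seen]
{A, B} --q--> {A, B, C}  [seen]
{A, B, C, D} --p--> {A, B, C, D}  [seen]
{A, B, C, D} --q--> {A, B, C, D}  [seen]
Reachable DFA states: {A}, {B}, ∅, {A, B, C}, {A, B}, {A, B, C, D}.
Accepting DFA states (contain an NFA accepting state): {A, B, C, D}.

1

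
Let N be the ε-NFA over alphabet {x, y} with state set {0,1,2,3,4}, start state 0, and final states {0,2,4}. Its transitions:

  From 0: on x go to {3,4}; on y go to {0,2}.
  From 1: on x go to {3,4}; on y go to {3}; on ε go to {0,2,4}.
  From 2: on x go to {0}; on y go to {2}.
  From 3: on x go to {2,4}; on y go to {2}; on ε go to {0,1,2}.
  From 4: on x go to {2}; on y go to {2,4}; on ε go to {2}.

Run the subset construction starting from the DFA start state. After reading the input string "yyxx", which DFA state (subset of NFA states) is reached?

{0,1,2,3,4}

Start: {0}.
δ(0,y) = {0,2}.
Union: {0,2}.
After y: {0,2}.
δ(0,y) = {0,2}; δ(2,y) = {2}.
Union: {0,2}.
After y: {0,2}.
δ(0,x) = {3,4}; δ(2,x) = {0}.
Union: {0,3,4}.
ε-closure gives {0,1,2,3,4}.
After x: {0,1,2,3,4}.
δ(0,x) = {3,4}; δ(1,x) = {3,4}; δ(2,x) = {0}; δ(3,x) = {2,4}; δ(4,x) = {2}.
Union: {0,2,3,4}.
ε-closure gives {0,1,2,3,4}.
After x: {0,1,2,3,4}.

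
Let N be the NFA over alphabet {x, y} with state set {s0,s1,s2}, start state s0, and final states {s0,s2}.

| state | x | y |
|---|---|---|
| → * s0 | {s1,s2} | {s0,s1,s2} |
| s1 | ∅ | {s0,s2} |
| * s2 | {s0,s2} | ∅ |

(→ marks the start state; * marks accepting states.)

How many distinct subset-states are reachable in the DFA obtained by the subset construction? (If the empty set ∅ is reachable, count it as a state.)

4

Start state of the DFA: {s0}.
{s0} --x--> {s1,s2}  [new]
{s0} --y--> {s0,s1,s2}  [new]
{s1,s2} --x--> {s0,s2}  [new]
{s1,s2} --y--> {s0,s2}  [seen]
{s0,s1,s2} --x--> {s0,s1,s2}  [seen]
{s0,s1,s2} --y--> {s0,s1,s2}  [seen]
{s0,s2} --x--> {s0,s1,s2}  [seen]
{s0,s2} --y--> {s0,s1,s2}  [seen]
Reachable DFA states: {s0}, {s1,s2}, {s0,s1,s2}, {s0,s2}.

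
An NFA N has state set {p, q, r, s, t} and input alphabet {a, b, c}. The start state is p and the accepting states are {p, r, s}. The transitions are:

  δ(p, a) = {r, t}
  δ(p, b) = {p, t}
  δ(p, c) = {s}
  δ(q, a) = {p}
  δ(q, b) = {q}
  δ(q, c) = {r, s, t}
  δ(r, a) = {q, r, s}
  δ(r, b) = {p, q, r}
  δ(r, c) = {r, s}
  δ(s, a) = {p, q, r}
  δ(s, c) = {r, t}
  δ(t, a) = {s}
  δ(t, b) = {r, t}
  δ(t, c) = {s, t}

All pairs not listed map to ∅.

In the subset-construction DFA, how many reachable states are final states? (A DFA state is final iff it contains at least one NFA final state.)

13

Start state of the DFA: {p}.
{p} --a--> {r, t}  [new]
{p} --b--> {p, t}  [new]
{p} --c--> {s}  [new]
{r, t} --a--> {q, r, s}  [new]
{r, t} --b--> {p, q, r, t}  [new]
{r, t} --c--> {r, s, t}  [new]
{p, t} --a--> {r, s, t}  [seen]
{p, t} --b--> {p, r, t}  [new]
{p, t} --c--> {s, t}  [new]
{s} --a--> {p, q, r}  [new]
{s} --b--> ∅  [new]
{s} --c--> {r, t}  [seen]
{q, r, s} --a--> {p, q, r, s}  [new]
{q, r, s} --b--> {p, q, r}  [seen]
{q, r, s} --c--> {r, s, t}  [seen]
{p, q, r, t} --a--> {p, q, r, s, t}  [new]
{p, q, r, t} --b--> {p, q, r, t}  [seen]
{p, q, r, t} --c--> {r, s, t}  [seen]
{r, s, t} --a--> {p, q, r, s}  [seen]
{r, s, t} --b--> {p, q, r, t}  [seen]
{r, s, t} --c--> {r, s, t}  [seen]
{p, r, t} --a--> {q, r, s, t}  [new]
{p, r, t} --b--> {p, q, r, t}  [seen]
{p, r, t} --c--> {r, s, t}  [seen]
{s, t} --a--> {p, q, r, s}  [seen]
{s, t} --b--> {r, t}  [seen]
{s, t} --c--> {r, s, t}  [seen]
{p, q, r} --a--> {p, q, r, s, t}  [seen]
{p, q, r} --b--> {p, q, r, t}  [seen]
{p, q, r} --c--> {r, s, t}  [seen]
∅ --a--> ∅  [seen]
∅ --b--> ∅  [seen]
∅ --c--> ∅  [seen]
{p, q, r, s} --a--> {p, q, r, s, t}  [seen]
{p, q, r, s} --b--> {p, q, r, t}  [seen]
{p, q, r, s} --c--> {r, s, t}  [seen]
{p, q, r, s, t} --a--> {p, q, r, s, t}  [seen]
{p, q, r, s, t} --b--> {p, q, r, t}  [seen]
{p, q, r, s, t} --c--> {r, s, t}  [seen]
{q, r, s, t} --a--> {p, q, r, s}  [seen]
{q, r, s, t} --b--> {p, q, r, t}  [seen]
{q, r, s, t} --c--> {r, s, t}  [seen]
Reachable DFA states: {p}, {r, t}, {p, t}, {s}, {q, r, s}, {p, q, r, t}, {r, s, t}, {p, r, t}, {s, t}, {p, q, r}, ∅, {p, q, r, s}, {p, q, r, s, t}, {q, r, s, t}.
Accepting DFA states (contain an NFA accepting state): {p}, {r, t}, {p, t}, {s}, {q, r, s}, {p, q, r, t}, {r, s, t}, {p, r, t}, {s, t}, {p, q, r}, {p, q, r, s}, {p, q, r, s, t}, {q, r, s, t}.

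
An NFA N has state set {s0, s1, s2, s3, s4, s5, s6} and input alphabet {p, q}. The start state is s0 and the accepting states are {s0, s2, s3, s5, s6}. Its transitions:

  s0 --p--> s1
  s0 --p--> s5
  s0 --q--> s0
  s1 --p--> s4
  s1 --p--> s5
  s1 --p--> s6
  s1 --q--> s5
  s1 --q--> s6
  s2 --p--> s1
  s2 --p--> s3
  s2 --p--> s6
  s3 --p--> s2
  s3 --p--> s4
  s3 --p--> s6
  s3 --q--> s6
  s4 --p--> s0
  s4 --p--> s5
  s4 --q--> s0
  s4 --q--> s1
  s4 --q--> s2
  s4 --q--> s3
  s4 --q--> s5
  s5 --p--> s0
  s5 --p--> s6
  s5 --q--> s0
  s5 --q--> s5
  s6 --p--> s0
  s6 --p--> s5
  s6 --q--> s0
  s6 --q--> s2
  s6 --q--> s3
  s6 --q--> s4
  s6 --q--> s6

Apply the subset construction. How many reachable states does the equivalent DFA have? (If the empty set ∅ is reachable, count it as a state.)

Start state of the DFA: {s0}.
{s0} --p--> {s1, s5}  [new]
{s0} --q--> {s0}  [seen]
{s1, s5} --p--> {s0, s4, s5, s6}  [new]
{s1, s5} --q--> {s0, s5, s6}  [new]
{s0, s4, s5, s6} --p--> {s0, s1, s5, s6}  [new]
{s0, s4, s5, s6} --q--> {s0, s1, s2, s3, s4, s5, s6}  [new]
{s0, s5, s6} --p--> {s0, s1, s5, s6}  [seen]
{s0, s5, s6} --q--> {s0, s2, s3, s4, s5, s6}  [new]
{s0, s1, s5, s6} --p--> {s0, s1, s4, s5, s6}  [new]
{s0, s1, s5, s6} --q--> {s0, s2, s3, s4, s5, s6}  [seen]
{s0, s1, s2, s3, s4, s5, s6} --p--> {s0, s1, s2, s3, s4, s5, s6}  [seen]
{s0, s1, s2, s3, s4, s5, s6} --q--> {s0, s1, s2, s3, s4, s5, s6}  [seen]
{s0, s2, s3, s4, s5, s6} --p--> {s0, s1, s2, s3, s4, s5, s6}  [seen]
{s0, s2, s3, s4, s5, s6} --q--> {s0, s1, s2, s3, s4, s5, s6}  [seen]
{s0, s1, s4, s5, s6} --p--> {s0, s1, s4, s5, s6}  [seen]
{s0, s1, s4, s5, s6} --q--> {s0, s1, s2, s3, s4, s5, s6}  [seen]
Reachable DFA states: {s0}, {s1, s5}, {s0, s4, s5, s6}, {s0, s5, s6}, {s0, s1, s5, s6}, {s0, s1, s2, s3, s4, s5, s6}, {s0, s2, s3, s4, s5, s6}, {s0, s1, s4, s5, s6}.

8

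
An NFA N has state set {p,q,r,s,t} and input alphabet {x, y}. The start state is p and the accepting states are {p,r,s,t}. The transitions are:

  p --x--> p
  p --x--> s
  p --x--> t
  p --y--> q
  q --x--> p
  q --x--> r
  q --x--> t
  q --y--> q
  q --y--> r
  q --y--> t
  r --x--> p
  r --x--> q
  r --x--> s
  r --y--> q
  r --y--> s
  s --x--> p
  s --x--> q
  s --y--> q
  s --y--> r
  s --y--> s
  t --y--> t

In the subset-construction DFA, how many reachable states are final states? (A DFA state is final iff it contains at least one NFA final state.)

9

Start state of the DFA: {p}.
{p} --x--> {p,s,t}  [new]
{p} --y--> {q}  [new]
{p,s,t} --x--> {p,q,s,t}  [new]
{p,s,t} --y--> {q,r,s,t}  [new]
{q} --x--> {p,r,t}  [new]
{q} --y--> {q,r,t}  [new]
{p,q,s,t} --x--> {p,q,r,s,t}  [new]
{p,q,s,t} --y--> {q,r,s,t}  [seen]
{q,r,s,t} --x--> {p,q,r,s,t}  [seen]
{q,r,s,t} --y--> {q,r,s,t}  [seen]
{p,r,t} --x--> {p,q,s,t}  [seen]
{p,r,t} --y--> {q,s,t}  [new]
{q,r,t} --x--> {p,q,r,s,t}  [seen]
{q,r,t} --y--> {q,r,s,t}  [seen]
{p,q,r,s,t} --x--> {p,q,r,s,t}  [seen]
{p,q,r,s,t} --y--> {q,r,s,t}  [seen]
{q,s,t} --x--> {p,q,r,t}  [new]
{q,s,t} --y--> {q,r,s,t}  [seen]
{p,q,r,t} --x--> {p,q,r,s,t}  [seen]
{p,q,r,t} --y--> {q,r,s,t}  [seen]
Reachable DFA states: {p}, {p,s,t}, {q}, {p,q,s,t}, {q,r,s,t}, {p,r,t}, {q,r,t}, {p,q,r,s,t}, {q,s,t}, {p,q,r,t}.
Accepting DFA states (contain an NFA accepting state): {p}, {p,s,t}, {p,q,s,t}, {q,r,s,t}, {p,r,t}, {q,r,t}, {p,q,r,s,t}, {q,s,t}, {p,q,r,t}.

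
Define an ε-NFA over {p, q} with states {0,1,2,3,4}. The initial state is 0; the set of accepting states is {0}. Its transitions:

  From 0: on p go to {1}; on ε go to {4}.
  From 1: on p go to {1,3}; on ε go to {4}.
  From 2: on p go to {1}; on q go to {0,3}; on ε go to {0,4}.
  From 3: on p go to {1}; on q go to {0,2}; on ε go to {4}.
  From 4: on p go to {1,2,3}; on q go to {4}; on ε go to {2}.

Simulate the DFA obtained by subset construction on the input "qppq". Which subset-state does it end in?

Start: {0,2,4}.
δ(0,q) = ∅; δ(2,q) = {0,3}; δ(4,q) = {4}.
Union: {0,3,4}.
ε-closure gives {0,2,3,4}.
After q: {0,2,3,4}.
δ(0,p) = {1}; δ(2,p) = {1}; δ(3,p) = {1}; δ(4,p) = {1,2,3}.
Union: {1,2,3}.
ε-closure gives {0,1,2,3,4}.
After p: {0,1,2,3,4}.
δ(0,p) = {1}; δ(1,p) = {1,3}; δ(2,p) = {1}; δ(3,p) = {1}; δ(4,p) = {1,2,3}.
Union: {1,2,3}.
ε-closure gives {0,1,2,3,4}.
After p: {0,1,2,3,4}.
δ(0,q) = ∅; δ(1,q) = ∅; δ(2,q) = {0,3}; δ(3,q) = {0,2}; δ(4,q) = {4}.
Union: {0,2,3,4}.
After q: {0,2,3,4}.

{0,2,3,4}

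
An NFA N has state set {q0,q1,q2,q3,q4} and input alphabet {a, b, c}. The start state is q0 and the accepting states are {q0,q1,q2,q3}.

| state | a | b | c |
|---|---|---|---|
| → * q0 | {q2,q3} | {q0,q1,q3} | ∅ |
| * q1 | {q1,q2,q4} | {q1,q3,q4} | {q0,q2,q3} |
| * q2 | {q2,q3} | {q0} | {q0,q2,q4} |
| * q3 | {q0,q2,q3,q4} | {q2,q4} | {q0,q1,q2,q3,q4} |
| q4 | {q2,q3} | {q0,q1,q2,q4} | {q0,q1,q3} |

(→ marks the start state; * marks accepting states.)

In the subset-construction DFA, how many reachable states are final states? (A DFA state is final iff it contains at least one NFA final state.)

Start state of the DFA: {q0}.
{q0} --a--> {q2,q3}  [new]
{q0} --b--> {q0,q1,q3}  [new]
{q0} --c--> ∅  [new]
{q2,q3} --a--> {q0,q2,q3,q4}  [new]
{q2,q3} --b--> {q0,q2,q4}  [new]
{q2,q3} --c--> {q0,q1,q2,q3,q4}  [new]
{q0,q1,q3} --a--> {q0,q1,q2,q3,q4}  [seen]
{q0,q1,q3} --b--> {q0,q1,q2,q3,q4}  [seen]
{q0,q1,q3} --c--> {q0,q1,q2,q3,q4}  [seen]
∅ --a--> ∅  [seen]
∅ --b--> ∅  [seen]
∅ --c--> ∅  [seen]
{q0,q2,q3,q4} --a--> {q0,q2,q3,q4}  [seen]
{q0,q2,q3,q4} --b--> {q0,q1,q2,q3,q4}  [seen]
{q0,q2,q3,q4} --c--> {q0,q1,q2,q3,q4}  [seen]
{q0,q2,q4} --a--> {q2,q3}  [seen]
{q0,q2,q4} --b--> {q0,q1,q2,q3,q4}  [seen]
{q0,q2,q4} --c--> {q0,q1,q2,q3,q4}  [seen]
{q0,q1,q2,q3,q4} --a--> {q0,q1,q2,q3,q4}  [seen]
{q0,q1,q2,q3,q4} --b--> {q0,q1,q2,q3,q4}  [seen]
{q0,q1,q2,q3,q4} --c--> {q0,q1,q2,q3,q4}  [seen]
Reachable DFA states: {q0}, {q2,q3}, {q0,q1,q3}, ∅, {q0,q2,q3,q4}, {q0,q2,q4}, {q0,q1,q2,q3,q4}.
Accepting DFA states (contain an NFA accepting state): {q0}, {q2,q3}, {q0,q1,q3}, {q0,q2,q3,q4}, {q0,q2,q4}, {q0,q1,q2,q3,q4}.

6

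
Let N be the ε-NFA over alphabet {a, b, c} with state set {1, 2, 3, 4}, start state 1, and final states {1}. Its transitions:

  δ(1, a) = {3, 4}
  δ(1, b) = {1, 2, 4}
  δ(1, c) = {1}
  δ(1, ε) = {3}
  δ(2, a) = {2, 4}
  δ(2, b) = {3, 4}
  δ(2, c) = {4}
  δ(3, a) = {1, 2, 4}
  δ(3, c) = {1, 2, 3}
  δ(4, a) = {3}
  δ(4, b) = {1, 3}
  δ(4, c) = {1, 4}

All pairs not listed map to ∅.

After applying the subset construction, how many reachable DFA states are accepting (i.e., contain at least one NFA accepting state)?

Start state of the DFA: {1, 3} (ε-closure of the NFA start).
{1, 3} --a--> {1, 2, 3, 4}  [new]
{1, 3} --b--> {1, 2, 3, 4}  [seen]
{1, 3} --c--> {1, 2, 3}  [new]
{1, 2, 3, 4} --a--> {1, 2, 3, 4}  [seen]
{1, 2, 3, 4} --b--> {1, 2, 3, 4}  [seen]
{1, 2, 3, 4} --c--> {1, 2, 3, 4}  [seen]
{1, 2, 3} --a--> {1, 2, 3, 4}  [seen]
{1, 2, 3} --b--> {1, 2, 3, 4}  [seen]
{1, 2, 3} --c--> {1, 2, 3, 4}  [seen]
Reachable DFA states: {1, 3}, {1, 2, 3, 4}, {1, 2, 3}.
Accepting DFA states (contain an NFA accepting state): {1, 3}, {1, 2, 3, 4}, {1, 2, 3}.

3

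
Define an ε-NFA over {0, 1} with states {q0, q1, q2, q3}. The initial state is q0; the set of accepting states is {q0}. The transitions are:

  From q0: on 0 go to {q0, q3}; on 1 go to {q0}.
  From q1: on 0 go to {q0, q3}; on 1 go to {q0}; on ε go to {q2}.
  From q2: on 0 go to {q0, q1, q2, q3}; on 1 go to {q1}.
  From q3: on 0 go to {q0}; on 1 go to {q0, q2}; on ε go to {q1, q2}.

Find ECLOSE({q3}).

{q1, q2, q3}

Begin with {q3}.
q3 →ε {q1, q2}; add q1, q2.
ε-closure = {q1, q2, q3}.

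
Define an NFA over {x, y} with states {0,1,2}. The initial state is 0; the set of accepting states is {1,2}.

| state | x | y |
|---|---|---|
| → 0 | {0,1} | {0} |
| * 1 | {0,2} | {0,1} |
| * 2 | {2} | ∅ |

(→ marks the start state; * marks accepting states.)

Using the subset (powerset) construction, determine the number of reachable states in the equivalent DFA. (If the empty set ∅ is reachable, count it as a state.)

3

Start state of the DFA: {0}.
{0} --x--> {0,1}  [new]
{0} --y--> {0}  [seen]
{0,1} --x--> {0,1,2}  [new]
{0,1} --y--> {0,1}  [seen]
{0,1,2} --x--> {0,1,2}  [seen]
{0,1,2} --y--> {0,1}  [seen]
Reachable DFA states: {0}, {0,1}, {0,1,2}.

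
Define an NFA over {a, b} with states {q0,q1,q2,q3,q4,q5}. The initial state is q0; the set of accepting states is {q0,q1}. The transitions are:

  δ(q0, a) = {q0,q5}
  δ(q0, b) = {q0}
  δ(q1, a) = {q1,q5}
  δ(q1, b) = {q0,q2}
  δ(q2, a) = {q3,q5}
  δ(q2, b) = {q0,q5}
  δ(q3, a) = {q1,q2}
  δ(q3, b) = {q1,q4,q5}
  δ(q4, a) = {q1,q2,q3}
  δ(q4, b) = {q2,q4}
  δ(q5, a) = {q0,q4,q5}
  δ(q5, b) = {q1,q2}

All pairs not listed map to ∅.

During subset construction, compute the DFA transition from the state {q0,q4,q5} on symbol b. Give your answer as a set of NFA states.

δ(q0,b) = {q0}; δ(q4,b) = {q2,q4}; δ(q5,b) = {q1,q2}.
Union: {q0,q1,q2,q4}.

{q0,q1,q2,q4}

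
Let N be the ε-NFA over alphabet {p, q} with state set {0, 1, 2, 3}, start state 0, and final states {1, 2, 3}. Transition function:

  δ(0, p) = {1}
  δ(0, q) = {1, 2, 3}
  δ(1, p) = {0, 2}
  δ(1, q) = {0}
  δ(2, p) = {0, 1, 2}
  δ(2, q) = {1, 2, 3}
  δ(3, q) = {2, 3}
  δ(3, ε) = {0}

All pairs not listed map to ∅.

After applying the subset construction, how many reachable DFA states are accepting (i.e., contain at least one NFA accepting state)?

4

Start state of the DFA: {0} (ε-closure of the NFA start).
{0} --p--> {1}  [new]
{0} --q--> {0, 1, 2, 3}  [new]
{1} --p--> {0, 2}  [new]
{1} --q--> {0}  [seen]
{0, 1, 2, 3} --p--> {0, 1, 2}  [new]
{0, 1, 2, 3} --q--> {0, 1, 2, 3}  [seen]
{0, 2} --p--> {0, 1, 2}  [seen]
{0, 2} --q--> {0, 1, 2, 3}  [seen]
{0, 1, 2} --p--> {0, 1, 2}  [seen]
{0, 1, 2} --q--> {0, 1, 2, 3}  [seen]
Reachable DFA states: {0}, {1}, {0, 1, 2, 3}, {0, 2}, {0, 1, 2}.
Accepting DFA states (contain an NFA accepting state): {1}, {0, 1, 2, 3}, {0, 2}, {0, 1, 2}.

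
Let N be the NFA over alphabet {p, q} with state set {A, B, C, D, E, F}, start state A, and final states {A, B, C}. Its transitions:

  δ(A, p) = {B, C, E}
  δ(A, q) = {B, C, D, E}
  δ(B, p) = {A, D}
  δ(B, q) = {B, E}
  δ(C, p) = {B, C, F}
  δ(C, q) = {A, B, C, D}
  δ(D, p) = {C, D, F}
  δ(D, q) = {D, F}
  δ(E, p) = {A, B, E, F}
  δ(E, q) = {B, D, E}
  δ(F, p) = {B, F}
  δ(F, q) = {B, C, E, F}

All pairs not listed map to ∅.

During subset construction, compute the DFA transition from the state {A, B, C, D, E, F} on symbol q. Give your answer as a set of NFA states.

δ(A,q) = {B, C, D, E}; δ(B,q) = {B, E}; δ(C,q) = {A, B, C, D}; δ(D,q) = {D, F}; δ(E,q) = {B, D, E}; δ(F,q) = {B, C, E, F}.
Union: {A, B, C, D, E, F}.

{A, B, C, D, E, F}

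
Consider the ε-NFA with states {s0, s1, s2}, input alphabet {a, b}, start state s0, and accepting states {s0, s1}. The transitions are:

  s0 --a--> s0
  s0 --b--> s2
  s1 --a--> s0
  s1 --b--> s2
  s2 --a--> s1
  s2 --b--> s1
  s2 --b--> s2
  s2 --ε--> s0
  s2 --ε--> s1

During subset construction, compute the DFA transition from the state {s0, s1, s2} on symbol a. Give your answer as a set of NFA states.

δ(s0,a) = {s0}; δ(s1,a) = {s0}; δ(s2,a) = {s1}.
Union: {s0, s1}.

{s0, s1}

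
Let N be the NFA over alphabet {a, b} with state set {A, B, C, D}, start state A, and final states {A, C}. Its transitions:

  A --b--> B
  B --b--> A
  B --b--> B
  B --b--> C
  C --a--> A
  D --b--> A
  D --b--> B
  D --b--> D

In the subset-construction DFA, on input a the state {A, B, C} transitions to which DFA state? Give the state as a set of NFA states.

δ(A,a) = ∅; δ(B,a) = ∅; δ(C,a) = {A}.
Union: {A}.

{A}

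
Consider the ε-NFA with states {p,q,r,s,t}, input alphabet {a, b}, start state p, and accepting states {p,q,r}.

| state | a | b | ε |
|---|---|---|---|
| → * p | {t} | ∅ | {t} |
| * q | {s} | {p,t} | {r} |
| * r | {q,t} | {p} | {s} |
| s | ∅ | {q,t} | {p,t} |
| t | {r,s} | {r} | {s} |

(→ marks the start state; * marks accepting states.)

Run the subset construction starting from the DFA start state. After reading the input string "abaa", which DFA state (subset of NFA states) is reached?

{p,q,r,s,t}

Start: {p,s,t}.
δ(p,a) = {t}; δ(s,a) = ∅; δ(t,a) = {r,s}.
Union: {r,s,t}.
ε-closure gives {p,r,s,t}.
After a: {p,r,s,t}.
δ(p,b) = ∅; δ(r,b) = {p}; δ(s,b) = {q,t}; δ(t,b) = {r}.
Union: {p,q,r,t}.
ε-closure gives {p,q,r,s,t}.
After b: {p,q,r,s,t}.
δ(p,a) = {t}; δ(q,a) = {s}; δ(r,a) = {q,t}; δ(s,a) = ∅; δ(t,a) = {r,s}.
Union: {q,r,s,t}.
ε-closure gives {p,q,r,s,t}.
After a: {p,q,r,s,t}.
δ(p,a) = {t}; δ(q,a) = {s}; δ(r,a) = {q,t}; δ(s,a) = ∅; δ(t,a) = {r,s}.
Union: {q,r,s,t}.
ε-closure gives {p,q,r,s,t}.
After a: {p,q,r,s,t}.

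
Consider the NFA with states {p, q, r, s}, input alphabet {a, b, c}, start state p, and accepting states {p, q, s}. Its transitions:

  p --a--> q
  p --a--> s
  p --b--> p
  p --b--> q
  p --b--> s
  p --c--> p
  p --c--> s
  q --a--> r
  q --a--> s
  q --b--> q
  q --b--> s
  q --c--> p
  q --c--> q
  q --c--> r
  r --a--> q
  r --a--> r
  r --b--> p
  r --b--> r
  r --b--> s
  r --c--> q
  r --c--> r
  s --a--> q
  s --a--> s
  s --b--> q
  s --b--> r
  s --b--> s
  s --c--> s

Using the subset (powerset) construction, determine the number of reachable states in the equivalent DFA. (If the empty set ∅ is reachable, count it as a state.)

6

Start state of the DFA: {p}.
{p} --a--> {q, s}  [new]
{p} --b--> {p, q, s}  [new]
{p} --c--> {p, s}  [new]
{q, s} --a--> {q, r, s}  [new]
{q, s} --b--> {q, r, s}  [seen]
{q, s} --c--> {p, q, r, s}  [new]
{p, q, s} --a--> {q, r, s}  [seen]
{p, q, s} --b--> {p, q, r, s}  [seen]
{p, q, s} --c--> {p, q, r, s}  [seen]
{p, s} --a--> {q, s}  [seen]
{p, s} --b--> {p, q, r, s}  [seen]
{p, s} --c--> {p, s}  [seen]
{q, r, s} --a--> {q, r, s}  [seen]
{q, r, s} --b--> {p, q, r, s}  [seen]
{q, r, s} --c--> {p, q, r, s}  [seen]
{p, q, r, s} --a--> {q, r, s}  [seen]
{p, q, r, s} --b--> {p, q, r, s}  [seen]
{p, q, r, s} --c--> {p, q, r, s}  [seen]
Reachable DFA states: {p}, {q, s}, {p, q, s}, {p, s}, {q, r, s}, {p, q, r, s}.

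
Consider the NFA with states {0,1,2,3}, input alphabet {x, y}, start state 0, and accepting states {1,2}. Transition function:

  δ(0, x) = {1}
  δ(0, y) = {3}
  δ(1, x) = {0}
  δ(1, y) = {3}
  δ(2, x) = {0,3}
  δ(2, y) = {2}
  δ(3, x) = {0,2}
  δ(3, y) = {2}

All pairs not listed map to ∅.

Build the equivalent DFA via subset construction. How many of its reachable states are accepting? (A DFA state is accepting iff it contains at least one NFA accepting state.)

Start state of the DFA: {0}.
{0} --x--> {1}  [new]
{0} --y--> {3}  [new]
{1} --x--> {0}  [seen]
{1} --y--> {3}  [seen]
{3} --x--> {0,2}  [new]
{3} --y--> {2}  [new]
{0,2} --x--> {0,1,3}  [new]
{0,2} --y--> {2,3}  [new]
{2} --x--> {0,3}  [new]
{2} --y--> {2}  [seen]
{0,1,3} --x--> {0,1,2}  [new]
{0,1,3} --y--> {2,3}  [seen]
{2,3} --x--> {0,2,3}  [new]
{2,3} --y--> {2}  [seen]
{0,3} --x--> {0,1,2}  [seen]
{0,3} --y--> {2,3}  [seen]
{0,1,2} --x--> {0,1,3}  [seen]
{0,1,2} --y--> {2,3}  [seen]
{0,2,3} --x--> {0,1,2,3}  [new]
{0,2,3} --y--> {2,3}  [seen]
{0,1,2,3} --x--> {0,1,2,3}  [seen]
{0,1,2,3} --y--> {2,3}  [seen]
Reachable DFA states: {0}, {1}, {3}, {0,2}, {2}, {0,1,3}, {2,3}, {0,3}, {0,1,2}, {0,2,3}, {0,1,2,3}.
Accepting DFA states (contain an NFA accepting state): {1}, {0,2}, {2}, {0,1,3}, {2,3}, {0,1,2}, {0,2,3}, {0,1,2,3}.

8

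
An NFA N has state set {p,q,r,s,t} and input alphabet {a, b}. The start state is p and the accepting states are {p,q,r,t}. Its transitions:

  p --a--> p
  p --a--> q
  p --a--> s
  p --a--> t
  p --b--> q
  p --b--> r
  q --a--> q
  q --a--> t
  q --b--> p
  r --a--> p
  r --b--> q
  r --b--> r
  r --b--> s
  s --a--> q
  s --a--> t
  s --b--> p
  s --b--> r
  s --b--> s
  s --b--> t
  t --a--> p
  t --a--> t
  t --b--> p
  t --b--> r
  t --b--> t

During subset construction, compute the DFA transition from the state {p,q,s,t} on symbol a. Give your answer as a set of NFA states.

{p,q,s,t}

δ(p,a) = {p,q,s,t}; δ(q,a) = {q,t}; δ(s,a) = {q,t}; δ(t,a) = {p,t}.
Union: {p,q,s,t}.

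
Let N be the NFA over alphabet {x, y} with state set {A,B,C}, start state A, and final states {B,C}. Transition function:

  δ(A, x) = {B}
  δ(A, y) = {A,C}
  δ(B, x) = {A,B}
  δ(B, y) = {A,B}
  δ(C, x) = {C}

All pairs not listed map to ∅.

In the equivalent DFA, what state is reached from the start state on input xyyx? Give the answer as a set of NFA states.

{A,B,C}

Start: {A}.
δ(A,x) = {B}.
Union: {B}.
After x: {B}.
δ(B,y) = {A,B}.
Union: {A,B}.
After y: {A,B}.
δ(A,y) = {A,C}; δ(B,y) = {A,B}.
Union: {A,B,C}.
After y: {A,B,C}.
δ(A,x) = {B}; δ(B,x) = {A,B}; δ(C,x) = {C}.
Union: {A,B,C}.
After x: {A,B,C}.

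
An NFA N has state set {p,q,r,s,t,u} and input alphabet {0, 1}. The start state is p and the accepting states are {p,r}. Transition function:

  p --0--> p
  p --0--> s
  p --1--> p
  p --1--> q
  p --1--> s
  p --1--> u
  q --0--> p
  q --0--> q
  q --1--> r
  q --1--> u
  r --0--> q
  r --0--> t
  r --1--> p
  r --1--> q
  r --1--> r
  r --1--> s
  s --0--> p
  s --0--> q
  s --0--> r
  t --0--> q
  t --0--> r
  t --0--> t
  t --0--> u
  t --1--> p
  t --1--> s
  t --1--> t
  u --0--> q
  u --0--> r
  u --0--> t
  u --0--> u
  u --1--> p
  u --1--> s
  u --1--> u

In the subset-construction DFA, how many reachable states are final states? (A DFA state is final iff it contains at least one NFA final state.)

7

Start state of the DFA: {p}.
{p} --0--> {p,s}  [new]
{p} --1--> {p,q,s,u}  [new]
{p,s} --0--> {p,q,r,s}  [new]
{p,s} --1--> {p,q,s,u}  [seen]
{p,q,s,u} --0--> {p,q,r,s,t,u}  [new]
{p,q,s,u} --1--> {p,q,r,s,u}  [new]
{p,q,r,s} --0--> {p,q,r,s,t}  [new]
{p,q,r,s} --1--> {p,q,r,s,u}  [seen]
{p,q,r,s,t,u} --0--> {p,q,r,s,t,u}  [seen]
{p,q,r,s,t,u} --1--> {p,q,r,s,t,u}  [seen]
{p,q,r,s,u} --0--> {p,q,r,s,t,u}  [seen]
{p,q,r,s,u} --1--> {p,q,r,s,u}  [seen]
{p,q,r,s,t} --0--> {p,q,r,s,t,u}  [seen]
{p,q,r,s,t} --1--> {p,q,r,s,t,u}  [seen]
Reachable DFA states: {p}, {p,s}, {p,q,s,u}, {p,q,r,s}, {p,q,r,s,t,u}, {p,q,r,s,u}, {p,q,r,s,t}.
Accepting DFA states (contain an NFA accepting state): {p}, {p,s}, {p,q,s,u}, {p,q,r,s}, {p,q,r,s,t,u}, {p,q,r,s,u}, {p,q,r,s,t}.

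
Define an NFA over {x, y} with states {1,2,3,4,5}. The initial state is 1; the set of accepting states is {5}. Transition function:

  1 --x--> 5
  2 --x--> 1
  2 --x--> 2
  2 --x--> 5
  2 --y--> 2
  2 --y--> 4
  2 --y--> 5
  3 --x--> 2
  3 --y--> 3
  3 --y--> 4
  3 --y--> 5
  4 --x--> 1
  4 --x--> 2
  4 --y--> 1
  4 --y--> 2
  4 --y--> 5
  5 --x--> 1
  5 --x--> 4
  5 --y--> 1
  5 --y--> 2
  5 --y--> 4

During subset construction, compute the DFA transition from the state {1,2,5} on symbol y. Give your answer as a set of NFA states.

δ(1,y) = ∅; δ(2,y) = {2,4,5}; δ(5,y) = {1,2,4}.
Union: {1,2,4,5}.

{1,2,4,5}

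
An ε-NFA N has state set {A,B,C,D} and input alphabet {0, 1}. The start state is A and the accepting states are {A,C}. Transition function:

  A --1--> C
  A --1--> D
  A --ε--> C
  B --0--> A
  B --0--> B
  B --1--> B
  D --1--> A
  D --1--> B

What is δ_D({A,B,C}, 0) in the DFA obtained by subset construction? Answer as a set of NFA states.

δ(A,0) = ∅; δ(B,0) = {A,B}; δ(C,0) = ∅.
Union: {A,B}.
ε-closure gives {A,B,C}.

{A,B,C}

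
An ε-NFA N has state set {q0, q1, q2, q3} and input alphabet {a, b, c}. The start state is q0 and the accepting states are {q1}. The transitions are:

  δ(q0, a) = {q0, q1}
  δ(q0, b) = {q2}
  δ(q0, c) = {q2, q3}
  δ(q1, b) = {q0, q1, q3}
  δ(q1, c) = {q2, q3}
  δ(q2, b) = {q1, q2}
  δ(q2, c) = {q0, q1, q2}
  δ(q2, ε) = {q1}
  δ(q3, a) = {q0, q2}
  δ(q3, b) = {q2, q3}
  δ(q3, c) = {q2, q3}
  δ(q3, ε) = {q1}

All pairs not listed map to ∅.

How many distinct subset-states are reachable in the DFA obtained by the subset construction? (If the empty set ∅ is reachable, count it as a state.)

Start state of the DFA: {q0} (ε-closure of the NFA start).
{q0} --a--> {q0, q1}  [new]
{q0} --b--> {q1, q2}  [new]
{q0} --c--> {q1, q2, q3}  [new]
{q0, q1} --a--> {q0, q1}  [seen]
{q0, q1} --b--> {q0, q1, q2, q3}  [new]
{q0, q1} --c--> {q1, q2, q3}  [seen]
{q1, q2} --a--> ∅  [new]
{q1, q2} --b--> {q0, q1, q2, q3}  [seen]
{q1, q2} --c--> {q0, q1, q2, q3}  [seen]
{q1, q2, q3} --a--> {q0, q1, q2}  [new]
{q1, q2, q3} --b--> {q0, q1, q2, q3}  [seen]
{q1, q2, q3} --c--> {q0, q1, q2, q3}  [seen]
{q0, q1, q2, q3} --a--> {q0, q1, q2}  [seen]
{q0, q1, q2, q3} --b--> {q0, q1, q2, q3}  [seen]
{q0, q1, q2, q3} --c--> {q0, q1, q2, q3}  [seen]
∅ --a--> ∅  [seen]
∅ --b--> ∅  [seen]
∅ --c--> ∅  [seen]
{q0, q1, q2} --a--> {q0, q1}  [seen]
{q0, q1, q2} --b--> {q0, q1, q2, q3}  [seen]
{q0, q1, q2} --c--> {q0, q1, q2, q3}  [seen]
Reachable DFA states: {q0}, {q0, q1}, {q1, q2}, {q1, q2, q3}, {q0, q1, q2, q3}, ∅, {q0, q1, q2}.

7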